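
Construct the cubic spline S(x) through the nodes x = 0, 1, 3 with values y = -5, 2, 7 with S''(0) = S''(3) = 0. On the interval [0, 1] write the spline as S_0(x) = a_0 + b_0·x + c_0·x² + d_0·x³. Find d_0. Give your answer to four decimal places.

-0.7500

With σ_i denoting the second derivative at x_i, h_i = 1, 2, and Δ_i = (y_(i+1) − y_i)/h_i = 7, 5/2:
  1·σ_0 + 6·σ_1 + 2·σ_2 = 6(Δ_1 - Δ_0) = -27
Natural end conditions: σ_0 = σ_2 = 0.
Solving the tridiagonal system: σ_0 = 0, σ_1 = -9/2, σ_2 = 0.
On [0, 1], with S_0(x) = a_0 + b_0·x + c_0·x² + d_0·x³: c_0 = σ_0/2 = 0, d_0 = (σ_1 - σ_0)/(6h_0) = -3/4, b_0 = Δ_0 - h_0(2σ_0 + σ_1)/6 = 31/4.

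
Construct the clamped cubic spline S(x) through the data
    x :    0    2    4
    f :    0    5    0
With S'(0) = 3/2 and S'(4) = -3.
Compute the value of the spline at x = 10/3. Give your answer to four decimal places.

2.2407

With M_i denoting the second derivative at x_i, h_i = 2, 2, and Δ_i = (y_(i+1) − y_i)/h_i = 5/2, -5/2:
  2·M_0 + 8·M_1 + 2·M_2 = 6(Δ_1 - Δ_0) = -30
Clamped end conditions give two more equations: 2h_0·M_0 + h_0·M_1 = 6(Δ_0 - S'(0)) = 6 and h_1·M_1 + 2h_1·M_2 = 6(S'(4) - Δ_1) = -3.
Solving: M_0 = 33/8, M_1 = -21/4, M_2 = 15/8.
On [2, 4], S(x) = 5 + 3/8·(x - 2) - 21/8·(x - 2)² + 19/32·(x - 2)³.
With (x - 2) = 4/3: S(10/3) = 121/54.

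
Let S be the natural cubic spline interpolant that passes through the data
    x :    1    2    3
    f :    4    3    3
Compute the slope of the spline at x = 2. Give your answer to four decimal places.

Put M_i = S'' at the i-th knot. Here h = (1, 1) and Δ = (-1, 0), so the interior equations h_(i-1)·M_(i-1) + 2(h_(i-1)+h_i)·M_i + h_i·M_(i+1) = 6(Δ_i − Δ_(i-1)) read
  1·M_0 + 4·M_1 + 1·M_2 = 6(Δ_1 - Δ_0) = 6
Natural end conditions: M_0 = M_2 = 0.
Solving: M_0 = 0, M_1 = 3/2, M_2 = 0.
On [2, 3], S'(x) = b_1 + 2c_1·(x - 2) + 3d_1·(x - 2)² with b_1 = Δ_1 - h_1(2M_1 + M_2)/6 = -1/2, c_1 = M_1/2 = 3/4, d_1 = (M_2 - M_1)/(6h_1) = -1/4. So S'(2) = -1/2.

-0.5000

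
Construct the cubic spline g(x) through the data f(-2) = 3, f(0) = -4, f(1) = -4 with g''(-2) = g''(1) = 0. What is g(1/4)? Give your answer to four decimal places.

-4.1914

Put σ_i = g'' at the i-th knot. Here h = (2, 1) and Δ = (-7/2, 0), so the interior equations h_(i-1)·σ_(i-1) + 2(h_(i-1)+h_i)·σ_i + h_i·σ_(i+1) = 6(Δ_i − Δ_(i-1)) read
  2·σ_0 + 6·σ_1 + 1·σ_2 = 6(Δ_1 - Δ_0) = 21
Natural end conditions: σ_0 = σ_2 = 0.
Solving: σ_0 = 0, σ_1 = 7/2, σ_2 = 0.
On [0, 1], g(x) = -4 - 7/6·x + 7/4·x² - 7/12·x³.
With x = 1/4: g(1/4) = -1073/256.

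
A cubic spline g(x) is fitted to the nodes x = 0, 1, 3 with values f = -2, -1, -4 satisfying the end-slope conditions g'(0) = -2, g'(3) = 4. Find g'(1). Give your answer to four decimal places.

0.2500

Put m_i = g'' at the i-th knot. Here h = (1, 2) and Δ = (1, -3/2), so the interior equations h_(i-1)·m_(i-1) + 2(h_(i-1)+h_i)·m_i + h_i·m_(i+1) = 6(Δ_i − Δ_(i-1)) read
  1·m_0 + 6·m_1 + 2·m_2 = 6(Δ_1 - Δ_0) = -15
Clamped end conditions give two more equations: 2h_0·m_0 + h_0·m_1 = 6(Δ_0 - g'(0)) = 18 and h_1·m_1 + 2h_1·m_2 = 6(g'(3) - Δ_1) = 33.
Hence m_0 = 27/2, m_1 = -9, m_2 = 51/4.
On [1, 3], g'(x) = b_1 + 2c_1·(x - 1) + 3d_1·(x - 1)² with b_1 = Δ_1 - h_1(2m_1 + m_2)/6 = 1/4, c_1 = m_1/2 = -9/2, d_1 = (m_2 - m_1)/(6h_1) = 29/16. So g'(1) = 1/4.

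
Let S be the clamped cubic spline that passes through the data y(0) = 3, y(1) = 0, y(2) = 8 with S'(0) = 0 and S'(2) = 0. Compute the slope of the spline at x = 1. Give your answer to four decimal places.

3.7500

Put σ_i = S'' at the i-th knot. Here h = (1, 1) and Δ = (-3, 8), so the interior equations h_(i-1)·σ_(i-1) + 2(h_(i-1)+h_i)·σ_i + h_i·σ_(i+1) = 6(Δ_i − Δ_(i-1)) read
  1·σ_0 + 4·σ_1 + 1·σ_2 = 6(Δ_1 - Δ_0) = 66
Clamped end conditions give two more equations: 2h_0·σ_0 + h_0·σ_1 = 6(Δ_0 - S'(0)) = -18 and h_1·σ_1 + 2h_1·σ_2 = 6(S'(2) - Δ_1) = -48.
Forward elimination and back-substitution give σ_0 = -51/2, σ_1 = 33, σ_2 = -81/2.
On [1, 2], S'(x) = b_1 + 2c_1·(x - 1) + 3d_1·(x - 1)² with b_1 = Δ_1 - h_1(2σ_1 + σ_2)/6 = 15/4, c_1 = σ_1/2 = 33/2, d_1 = (σ_2 - σ_1)/(6h_1) = -49/4. So S'(1) = 15/4.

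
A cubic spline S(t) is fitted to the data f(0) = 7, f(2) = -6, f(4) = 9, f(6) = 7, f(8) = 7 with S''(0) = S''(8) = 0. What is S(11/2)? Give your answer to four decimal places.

Write σ_i for S''(x_i). With h_i = 2, 2, 2, 2 and divided differences Δ_i = -13/2, 15/2, -1, 0, the continuity of S' gives the tridiagonal system
  2·σ_0 + 8·σ_1 + 2·σ_2 = 6(Δ_1 - Δ_0) = 84
  2·σ_1 + 8·σ_2 + 2·σ_3 = 6(Δ_2 - Δ_1) = -51
  2·σ_2 + 8·σ_3 + 2·σ_4 = 6(Δ_3 - Δ_2) = 6
Natural end conditions: σ_0 = σ_4 = 0.
Solving: σ_0 = 0, σ_1 = 105/8, σ_2 = -21/2, σ_3 = 27/8, σ_4 = 0.
On [4, 6], S(t) = 9 + 39/8·(t - 4) - 21/4·(t - 4)² + 37/32·(t - 4)³.
With (t - 4) = 3/2: S(11/2) = 2151/256.

8.4023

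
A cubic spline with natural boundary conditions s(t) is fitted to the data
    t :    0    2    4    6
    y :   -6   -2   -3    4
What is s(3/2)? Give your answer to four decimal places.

Put M_i = s'' at the i-th knot. Here h = (2, 2, 2) and Δ = (2, -1/2, 7/2), so the interior equations h_(i-1)·M_(i-1) + 2(h_(i-1)+h_i)·M_i + h_i·M_(i+1) = 6(Δ_i − Δ_(i-1)) read
  2·M_0 + 8·M_1 + 2·M_2 = 6(Δ_1 - Δ_0) = -15
  2·M_1 + 8·M_2 + 2·M_3 = 6(Δ_2 - Δ_1) = 24
Natural end conditions: M_0 = M_3 = 0.
Solving: M_0 = 0, M_1 = -14/5, M_2 = 37/10, M_3 = 0.
On [0, 2], s(t) = -6 + 44/15·t + 0·t² - 7/30·t³.
With t = 3/2: s(3/2) = -191/80.

-2.3875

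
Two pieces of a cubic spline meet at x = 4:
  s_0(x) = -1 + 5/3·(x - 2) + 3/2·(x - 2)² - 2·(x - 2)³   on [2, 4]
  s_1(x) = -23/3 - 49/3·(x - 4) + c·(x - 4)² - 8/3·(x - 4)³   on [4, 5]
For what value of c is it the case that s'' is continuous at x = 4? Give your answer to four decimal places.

-10.5000

s_0''(x) = 3 - 12·(x - 2), so s_0''(4) = -21. On the right, s_1''(4) = 2c, so c = -21/2.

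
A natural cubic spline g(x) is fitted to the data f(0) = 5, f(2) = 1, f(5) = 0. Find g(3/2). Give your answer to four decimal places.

Put σ_i = g'' at the i-th knot. Here h = (2, 3) and Δ = (-2, -1/3), so the interior equations h_(i-1)·σ_(i-1) + 2(h_(i-1)+h_i)·σ_i + h_i·σ_(i+1) = 6(Δ_i − Δ_(i-1)) read
  2·σ_0 + 10·σ_1 + 3·σ_2 = 6(Δ_1 - Δ_0) = 10
Natural end conditions: σ_0 = σ_2 = 0.
Forward elimination and back-substitution give σ_0 = 0, σ_1 = 1, σ_2 = 0.
On [0, 2], g(x) = 5 - 7/3·x + 0·x² + 1/12·x³.
With x = 3/2: g(3/2) = 57/32.

1.7813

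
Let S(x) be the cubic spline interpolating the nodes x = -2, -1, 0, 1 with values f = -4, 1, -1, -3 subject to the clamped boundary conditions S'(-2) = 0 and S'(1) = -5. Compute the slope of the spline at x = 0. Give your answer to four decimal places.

Let m_i = S''(x_i). Step sizes h_i = 1, 1, 1; slopes of the chords Δ_i = (y_(i+1) - y_i)/h_i = 5, -2, -2.
  1·m_0 + 4·m_1 + 1·m_2 = 6(Δ_1 - Δ_0) = -42
  1·m_1 + 4·m_2 + 1·m_3 = 6(Δ_2 - Δ_1) = 0
Clamped end conditions give two more equations: 2h_0·m_0 + h_0·m_1 = 6(Δ_0 - S'(-2)) = 30 and h_2·m_2 + 2h_2·m_3 = 6(S'(1) - Δ_2) = -18.
Hence m_0 = 364/15, m_1 = -278/15, m_2 = 118/15, m_3 = -194/15.
On [0, 1], S'(x) = b_2 + 2c_2·x + 3d_2·x² with b_2 = Δ_2 - h_2(2m_2 + m_3)/6 = -37/15, c_2 = m_2/2 = 59/15, d_2 = (m_3 - m_2)/(6h_2) = -52/15. So S'(0) = -37/15.

-2.4667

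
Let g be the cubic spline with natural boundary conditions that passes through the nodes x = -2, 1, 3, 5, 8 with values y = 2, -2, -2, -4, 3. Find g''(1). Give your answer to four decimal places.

1.1222

Write M_i for g''(x_i). With h_i = 3, 2, 2, 3 and divided differences Δ_i = -4/3, 0, -1, 7/3, the continuity of g' gives the tridiagonal system
  3·M_0 + 10·M_1 + 2·M_2 = 6(Δ_1 - Δ_0) = 8
  2·M_1 + 8·M_2 + 2·M_3 = 6(Δ_2 - Δ_1) = -6
  2·M_2 + 10·M_3 + 3·M_4 = 6(Δ_3 - Δ_2) = 20
Natural end conditions: M_0 = M_4 = 0.
Solving the tridiagonal system: M_0 = 0, M_1 = 101/90, M_2 = -29/18, M_3 = 209/90, M_4 = 0.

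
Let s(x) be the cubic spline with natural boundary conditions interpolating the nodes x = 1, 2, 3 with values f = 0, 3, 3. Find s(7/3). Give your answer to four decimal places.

Write m_i for s''(x_i). With h_i = 1, 1 and divided differences Δ_i = 3, 0, the continuity of s' gives the tridiagonal system
  1·m_0 + 4·m_1 + 1·m_2 = 6(Δ_1 - Δ_0) = -18
Natural end conditions: m_0 = m_2 = 0.
Hence m_0 = 0, m_1 = -9/2, m_2 = 0.
On [2, 3], s(x) = 3 + 3/2·(x - 2) - 9/4·(x - 2)² + 3/4·(x - 2)³.
With (x - 2) = 1/3: s(7/3) = 59/18.

3.2778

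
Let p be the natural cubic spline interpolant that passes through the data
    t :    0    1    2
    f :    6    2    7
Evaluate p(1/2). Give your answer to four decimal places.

3.1563

Let σ_i = p''(x_i). Step sizes h_i = 1, 1; slopes of the chords Δ_i = (y_(i+1) - y_i)/h_i = -4, 5.
  1·σ_0 + 4·σ_1 + 1·σ_2 = 6(Δ_1 - Δ_0) = 54
Natural end conditions: σ_0 = σ_2 = 0.
Solving the tridiagonal system: σ_0 = 0, σ_1 = 27/2, σ_2 = 0.
On [0, 1], p(t) = 6 - 25/4·t + 0·t² + 9/4·t³.
With t = 1/2: p(1/2) = 101/32.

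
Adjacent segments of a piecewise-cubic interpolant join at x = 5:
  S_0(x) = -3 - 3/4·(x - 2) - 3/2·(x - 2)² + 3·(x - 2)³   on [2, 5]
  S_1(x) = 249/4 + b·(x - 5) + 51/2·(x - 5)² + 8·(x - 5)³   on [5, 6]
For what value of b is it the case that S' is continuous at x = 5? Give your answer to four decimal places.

71.2500

S_0'(x) = -3/4 - 3·(x - 2) + 9·(x - 2)², so S_0'(5) = 285/4. On the right, S_1'(5) = b, so b = 285/4.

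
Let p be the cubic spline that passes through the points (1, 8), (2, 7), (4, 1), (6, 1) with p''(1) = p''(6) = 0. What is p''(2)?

-3

Let σ_i = p''(x_i). Step sizes h_i = 1, 2, 2; slopes of the chords Δ_i = (y_(i+1) - y_i)/h_i = -1, -3, 0.
  1·σ_0 + 6·σ_1 + 2·σ_2 = 6(Δ_1 - Δ_0) = -12
  2·σ_1 + 8·σ_2 + 2·σ_3 = 6(Δ_2 - Δ_1) = 18
Natural end conditions: σ_0 = σ_3 = 0.
Solving the tridiagonal system: σ_0 = 0, σ_1 = -3, σ_2 = 3, σ_3 = 0.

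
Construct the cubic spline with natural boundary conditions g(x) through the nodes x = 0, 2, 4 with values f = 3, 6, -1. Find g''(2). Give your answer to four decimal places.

With M_i denoting the second derivative at x_i, h_i = 2, 2, and Δ_i = (y_(i+1) − y_i)/h_i = 3/2, -7/2:
  2·M_0 + 8·M_1 + 2·M_2 = 6(Δ_1 - Δ_0) = -30
Natural end conditions: M_0 = M_2 = 0.
Forward elimination and back-substitution give M_0 = 0, M_1 = -15/4, M_2 = 0.

-3.7500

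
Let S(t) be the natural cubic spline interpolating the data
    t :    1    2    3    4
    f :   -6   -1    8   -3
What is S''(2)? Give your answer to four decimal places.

Let m_i = S''(x_i). Step sizes h_i = 1, 1, 1; slopes of the chords Δ_i = (y_(i+1) - y_i)/h_i = 5, 9, -11.
  1·m_0 + 4·m_1 + 1·m_2 = 6(Δ_1 - Δ_0) = 24
  1·m_1 + 4·m_2 + 1·m_3 = 6(Δ_2 - Δ_1) = -120
Natural end conditions: m_0 = m_3 = 0.
Hence m_0 = 0, m_1 = 72/5, m_2 = -168/5, m_3 = 0.

14.4000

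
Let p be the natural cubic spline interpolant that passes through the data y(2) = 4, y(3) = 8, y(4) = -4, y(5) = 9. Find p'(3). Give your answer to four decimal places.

-7.8667

Let σ_i = p''(x_i). Step sizes h_i = 1, 1, 1; slopes of the chords Δ_i = (y_(i+1) - y_i)/h_i = 4, -12, 13.
  1·σ_0 + 4·σ_1 + 1·σ_2 = 6(Δ_1 - Δ_0) = -96
  1·σ_1 + 4·σ_2 + 1·σ_3 = 6(Δ_2 - Δ_1) = 150
Natural end conditions: σ_0 = σ_3 = 0.
Solving: σ_0 = 0, σ_1 = -178/5, σ_2 = 232/5, σ_3 = 0.
On [3, 4], p'(t) = b_1 + 2c_1·(t - 3) + 3d_1·(t - 3)² with b_1 = Δ_1 - h_1(2σ_1 + σ_2)/6 = -118/15, c_1 = σ_1/2 = -89/5, d_1 = (σ_2 - σ_1)/(6h_1) = 41/3. So p'(3) = -118/15.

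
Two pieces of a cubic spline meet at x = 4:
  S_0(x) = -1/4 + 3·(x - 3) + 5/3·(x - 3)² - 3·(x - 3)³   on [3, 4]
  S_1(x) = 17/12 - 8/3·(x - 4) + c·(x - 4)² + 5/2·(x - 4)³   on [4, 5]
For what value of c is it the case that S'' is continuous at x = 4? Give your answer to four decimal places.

S_0''(x) = 10/3 - 18·(x - 3), so S_0''(4) = -44/3. On the right, S_1''(4) = 2c, so c = -22/3.

-7.3333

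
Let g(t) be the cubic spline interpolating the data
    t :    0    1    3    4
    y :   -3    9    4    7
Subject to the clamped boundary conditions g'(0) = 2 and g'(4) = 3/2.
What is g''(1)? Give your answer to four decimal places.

Put σ_i = g'' at the i-th knot. Here h = (1, 2, 1) and Δ = (12, -5/2, 3), so the interior equations h_(i-1)·σ_(i-1) + 2(h_(i-1)+h_i)·σ_i + h_i·σ_(i+1) = 6(Δ_i − Δ_(i-1)) read
  1·σ_0 + 6·σ_1 + 2·σ_2 = 6(Δ_1 - Δ_0) = -87
  2·σ_1 + 6·σ_2 + 1·σ_3 = 6(Δ_2 - Δ_1) = 33
Clamped end conditions give two more equations: 2h_0·σ_0 + h_0·σ_1 = 6(Δ_0 - g'(0)) = 60 and h_2·σ_2 + 2h_2·σ_3 = 6(g'(4) - Δ_2) = -9.
Forward elimination and back-substitution give σ_0 = 1529/35, σ_1 = -958/35, σ_2 = 587/35, σ_3 = -451/35.

-27.3714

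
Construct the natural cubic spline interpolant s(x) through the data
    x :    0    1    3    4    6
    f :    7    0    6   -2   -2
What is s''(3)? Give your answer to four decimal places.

-18.1935

With σ_i denoting the second derivative at x_i, h_i = 1, 2, 1, 2, and Δ_i = (y_(i+1) − y_i)/h_i = -7, 3, -8, 0:
  1·σ_0 + 6·σ_1 + 2·σ_2 = 6(Δ_1 - Δ_0) = 60
  2·σ_1 + 6·σ_2 + 1·σ_3 = 6(Δ_2 - Δ_1) = -66
  1·σ_2 + 6·σ_3 + 2·σ_4 = 6(Δ_3 - Δ_2) = 48
Natural end conditions: σ_0 = σ_4 = 0.
Hence σ_0 = 0, σ_1 = 498/31, σ_2 = -564/31, σ_3 = 342/31, σ_4 = 0.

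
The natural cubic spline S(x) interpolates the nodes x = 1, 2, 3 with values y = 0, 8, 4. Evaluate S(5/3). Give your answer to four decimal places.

6.4444

Put M_i = S'' at the i-th knot. Here h = (1, 1) and Δ = (8, -4), so the interior equations h_(i-1)·M_(i-1) + 2(h_(i-1)+h_i)·M_i + h_i·M_(i+1) = 6(Δ_i − Δ_(i-1)) read
  1·M_0 + 4·M_1 + 1·M_2 = 6(Δ_1 - Δ_0) = -72
Natural end conditions: M_0 = M_2 = 0.
Hence M_0 = 0, M_1 = -18, M_2 = 0.
On [1, 2], S(x) = 0 + 11·(x - 1) + 0·(x - 1)² - 3·(x - 1)³.
With (x - 1) = 2/3: S(5/3) = 58/9.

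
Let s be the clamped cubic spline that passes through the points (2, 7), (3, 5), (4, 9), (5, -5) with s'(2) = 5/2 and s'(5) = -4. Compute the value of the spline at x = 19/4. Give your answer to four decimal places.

-2.5859

Write σ_i for s''(x_i). With h_i = 1, 1, 1 and divided differences Δ_i = -2, 4, -14, the continuity of s' gives the tridiagonal system
  1·σ_0 + 4·σ_1 + 1·σ_2 = 6(Δ_1 - Δ_0) = 36
  1·σ_1 + 4·σ_2 + 1·σ_3 = 6(Δ_2 - Δ_1) = -108
Clamped end conditions give two more equations: 2h_0·σ_0 + h_0·σ_1 = 6(Δ_0 - s'(2)) = -27 and h_2·σ_2 + 2h_2·σ_3 = 6(s'(5) - Δ_2) = 60.
Solving: σ_0 = -82/3, σ_1 = 83/3, σ_2 = -142/3, σ_3 = 161/3.
On [4, 5], s(x) = 9 - 43/6·(x - 4) - 71/3·(x - 4)² + 101/6·(x - 4)³.
With (x - 4) = 3/4: s(19/4) = -331/128.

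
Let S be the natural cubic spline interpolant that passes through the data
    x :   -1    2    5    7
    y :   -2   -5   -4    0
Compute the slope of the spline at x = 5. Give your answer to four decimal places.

1.4234

Put M_i = S'' at the i-th knot. Here h = (3, 3, 2) and Δ = (-1, 1/3, 2), so the interior equations h_(i-1)·M_(i-1) + 2(h_(i-1)+h_i)·M_i + h_i·M_(i+1) = 6(Δ_i − Δ_(i-1)) read
  3·M_0 + 12·M_1 + 3·M_2 = 6(Δ_1 - Δ_0) = 8
  3·M_1 + 10·M_2 + 2·M_3 = 6(Δ_2 - Δ_1) = 10
Natural end conditions: M_0 = M_3 = 0.
Solving: M_0 = 0, M_1 = 50/111, M_2 = 32/37, M_3 = 0.
On [5, 7], S'(x) = b_2 + 2c_2·(x - 5) + 3d_2·(x - 5)² with b_2 = Δ_2 - h_2(2M_2 + M_3)/6 = 158/111, c_2 = M_2/2 = 16/37, d_2 = (M_3 - M_2)/(6h_2) = -8/111. So S'(5) = 158/111.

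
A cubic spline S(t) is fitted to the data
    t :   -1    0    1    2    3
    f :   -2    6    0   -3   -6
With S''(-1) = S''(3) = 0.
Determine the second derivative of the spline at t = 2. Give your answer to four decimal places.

-2.7857

With M_i denoting the second derivative at x_i, h_i = 1, 1, 1, 1, and Δ_i = (y_(i+1) − y_i)/h_i = 8, -6, -3, -3:
  1·M_0 + 4·M_1 + 1·M_2 = 6(Δ_1 - Δ_0) = -84
  1·M_1 + 4·M_2 + 1·M_3 = 6(Δ_2 - Δ_1) = 18
  1·M_2 + 4·M_3 + 1·M_4 = 6(Δ_3 - Δ_2) = 0
Natural end conditions: M_0 = M_4 = 0.
Solving the tridiagonal system: M_0 = 0, M_1 = -333/14, M_2 = 78/7, M_3 = -39/14, M_4 = 0.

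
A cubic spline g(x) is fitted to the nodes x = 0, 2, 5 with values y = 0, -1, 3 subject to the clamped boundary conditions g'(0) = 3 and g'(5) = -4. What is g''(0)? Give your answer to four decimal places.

Let M_i = g''(x_i). Step sizes h_i = 2, 3; slopes of the chords Δ_i = (y_(i+1) - y_i)/h_i = -1/2, 4/3.
  2·M_0 + 10·M_1 + 3·M_2 = 6(Δ_1 - Δ_0) = 11
Clamped end conditions give two more equations: 2h_0·M_0 + h_0·M_1 = 6(Δ_0 - g'(0)) = -21 and h_1·M_1 + 2h_1·M_2 = 6(g'(5) - Δ_1) = -32.
Hence M_0 = -31/4, M_1 = 5, M_2 = -47/6.

-7.7500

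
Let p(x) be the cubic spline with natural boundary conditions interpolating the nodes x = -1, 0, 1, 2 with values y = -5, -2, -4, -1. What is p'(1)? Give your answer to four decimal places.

With M_i denoting the second derivative at x_i, h_i = 1, 1, 1, and Δ_i = (y_(i+1) − y_i)/h_i = 3, -2, 3:
  1·M_0 + 4·M_1 + 1·M_2 = 6(Δ_1 - Δ_0) = -30
  1·M_1 + 4·M_2 + 1·M_3 = 6(Δ_2 - Δ_1) = 30
Natural end conditions: M_0 = M_3 = 0.
Solving: M_0 = 0, M_1 = -10, M_2 = 10, M_3 = 0.
On [1, 2], p'(x) = b_2 + 2c_2·(x - 1) + 3d_2·(x - 1)² with b_2 = Δ_2 - h_2(2M_2 + M_3)/6 = -1/3, c_2 = M_2/2 = 5, d_2 = (M_3 - M_2)/(6h_2) = -5/3. So p'(1) = -1/3.

-0.3333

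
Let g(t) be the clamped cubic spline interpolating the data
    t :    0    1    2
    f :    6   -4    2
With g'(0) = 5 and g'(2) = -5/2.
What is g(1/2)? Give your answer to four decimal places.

2.0781

Let M_i = g''(x_i). Step sizes h_i = 1, 1; slopes of the chords Δ_i = (y_(i+1) - y_i)/h_i = -10, 6.
  1·M_0 + 4·M_1 + 1·M_2 = 6(Δ_1 - Δ_0) = 96
Clamped end conditions give two more equations: 2h_0·M_0 + h_0·M_1 = 6(Δ_0 - g'(0)) = -90 and h_1·M_1 + 2h_1·M_2 = 6(g'(2) - Δ_1) = -51.
Solving: M_0 = -291/4, M_1 = 111/2, M_2 = -213/4.
On [0, 1], g(t) = 6 + 5·t - 291/8·t² + 171/8·t³.
With t = 1/2: g(1/2) = 133/64.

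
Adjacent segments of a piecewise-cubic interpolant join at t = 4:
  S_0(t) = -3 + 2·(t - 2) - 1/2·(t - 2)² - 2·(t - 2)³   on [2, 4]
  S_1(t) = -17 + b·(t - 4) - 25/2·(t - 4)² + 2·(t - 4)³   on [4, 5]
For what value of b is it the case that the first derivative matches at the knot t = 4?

-24

S_0'(t) = 2 - 1·(t - 2) - 6·(t - 2)², so S_0'(4) = -24. On the right, S_1'(4) = b, so b = -24.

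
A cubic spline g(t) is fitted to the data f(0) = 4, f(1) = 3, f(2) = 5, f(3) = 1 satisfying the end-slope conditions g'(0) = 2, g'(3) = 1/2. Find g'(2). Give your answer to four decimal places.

-1.8000

Let m_i = g''(x_i). Step sizes h_i = 1, 1, 1; slopes of the chords Δ_i = (y_(i+1) - y_i)/h_i = -1, 2, -4.
  1·m_0 + 4·m_1 + 1·m_2 = 6(Δ_1 - Δ_0) = 18
  1·m_1 + 4·m_2 + 1·m_3 = 6(Δ_2 - Δ_1) = -36
Clamped end conditions give two more equations: 2h_0·m_0 + h_0·m_1 = 6(Δ_0 - g'(0)) = -18 and h_2·m_2 + 2h_2·m_3 = 6(g'(3) - Δ_2) = 27.
Solving the tridiagonal system: m_0 = -77/5, m_1 = 64/5, m_2 = -89/5, m_3 = 112/5.
On [2, 3], g'(t) = b_2 + 2c_2·(t - 2) + 3d_2·(t - 2)² with b_2 = Δ_2 - h_2(2m_2 + m_3)/6 = -9/5, c_2 = m_2/2 = -89/10, d_2 = (m_3 - m_2)/(6h_2) = 67/10. So g'(2) = -9/5.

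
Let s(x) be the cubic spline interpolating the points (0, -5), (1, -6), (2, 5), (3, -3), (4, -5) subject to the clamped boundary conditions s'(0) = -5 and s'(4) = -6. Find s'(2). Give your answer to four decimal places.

Let m_i = s''(x_i). Step sizes h_i = 1, 1, 1, 1; slopes of the chords Δ_i = (y_(i+1) - y_i)/h_i = -1, 11, -8, -2.
  1·m_0 + 4·m_1 + 1·m_2 = 6(Δ_1 - Δ_0) = 72
  1·m_1 + 4·m_2 + 1·m_3 = 6(Δ_2 - Δ_1) = -114
  1·m_2 + 4·m_3 + 1·m_4 = 6(Δ_3 - Δ_2) = 36
Clamped end conditions give two more equations: 2h_0·m_0 + h_0·m_1 = 6(Δ_0 - s'(0)) = 24 and h_3·m_3 + 2h_3·m_4 = 6(s'(4) - Δ_3) = -24.
Forward elimination and back-substitution give m_0 = -73/28, m_1 = 409/14, m_2 = -169/4, m_3 = 361/14, m_4 = -697/28.
On [2, 3], s'(x) = b_2 + 2c_2·(x - 2) + 3d_2·(x - 2)² with b_2 = Δ_2 - h_2(2m_2 + m_3)/6 = 25/14, c_2 = m_2/2 = -169/8, d_2 = (m_3 - m_2)/(6h_2) = 635/56. So s'(2) = 25/14.

1.7857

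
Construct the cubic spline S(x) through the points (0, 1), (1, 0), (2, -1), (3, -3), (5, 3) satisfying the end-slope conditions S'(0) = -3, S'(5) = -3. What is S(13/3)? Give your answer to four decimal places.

Put M_i = S'' at the i-th knot. Here h = (1, 1, 1, 2) and Δ = (-1, -1, -2, 3), so the interior equations h_(i-1)·M_(i-1) + 2(h_(i-1)+h_i)·M_i + h_i·M_(i+1) = 6(Δ_i − Δ_(i-1)) read
  1·M_0 + 4·M_1 + 1·M_2 = 6(Δ_1 - Δ_0) = 0
  1·M_1 + 4·M_2 + 1·M_3 = 6(Δ_2 - Δ_1) = -6
  1·M_2 + 6·M_3 + 2·M_4 = 6(Δ_3 - Δ_2) = 30
Clamped end conditions give two more equations: 2h_0·M_0 + h_0·M_1 = 6(Δ_0 - S'(0)) = 12 and h_3·M_3 + 2h_3·M_4 = 6(S'(5) - Δ_3) = -36.
Solving the tridiagonal system: M_0 = 258/41, M_1 = -24/41, M_2 = -162/41, M_3 = 426/41, M_4 = -582/41.
On [3, 5], S(x) = -3 + 33/41·(x - 3) + 213/41·(x - 3)² - 84/41·(x - 3)³.
With (x - 3) = 4/3: S(13/3) = 905/369.

2.4526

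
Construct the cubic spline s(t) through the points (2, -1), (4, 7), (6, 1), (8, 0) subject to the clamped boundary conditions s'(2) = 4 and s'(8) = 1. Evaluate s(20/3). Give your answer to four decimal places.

Let m_i = s''(x_i). Step sizes h_i = 2, 2, 2; slopes of the chords Δ_i = (y_(i+1) - y_i)/h_i = 4, -3, -1/2.
  2·m_0 + 8·m_1 + 2·m_2 = 6(Δ_1 - Δ_0) = -42
  2·m_1 + 8·m_2 + 2·m_3 = 6(Δ_2 - Δ_1) = 15
Clamped end conditions give two more equations: 2h_0·m_0 + h_0·m_1 = 6(Δ_0 - s'(2)) = 0 and h_2·m_2 + 2h_2·m_3 = 6(s'(8) - Δ_2) = 9.
Hence m_0 = 7/2, m_1 = -7, m_2 = 7/2, m_3 = 1/2.
On [6, 8], s(t) = 1 - 3·(t - 6) + 7/4·(t - 6)² - 1/4·(t - 6)³.
With (t - 6) = 2/3: s(20/3) = -8/27.

-0.2963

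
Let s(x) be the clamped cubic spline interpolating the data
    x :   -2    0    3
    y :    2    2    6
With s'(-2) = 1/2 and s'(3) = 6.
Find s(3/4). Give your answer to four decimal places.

With M_i denoting the second derivative at x_i, h_i = 2, 3, and Δ_i = (y_(i+1) − y_i)/h_i = 0, 4/3:
  2·M_0 + 10·M_1 + 3·M_2 = 6(Δ_1 - Δ_0) = 8
Clamped end conditions give two more equations: 2h_0·M_0 + h_0·M_1 = 6(Δ_0 - s'(-2)) = -3 and h_1·M_1 + 2h_1·M_2 = 6(s'(3) - Δ_1) = 28.
Hence M_0 = -9/20, M_1 = -3/5, M_2 = 149/30.
On [0, 3], s(x) = 2 - 11/20·x - 3/10·x² + 167/540·x³.
With x = 3/4: s(3/4) = 1983/1280.

1.5492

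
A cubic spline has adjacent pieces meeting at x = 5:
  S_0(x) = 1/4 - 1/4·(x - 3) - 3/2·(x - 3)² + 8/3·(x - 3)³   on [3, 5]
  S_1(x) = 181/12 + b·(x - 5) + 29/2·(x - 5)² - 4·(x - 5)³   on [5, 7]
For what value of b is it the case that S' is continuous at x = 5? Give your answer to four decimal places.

25.7500

S_0'(x) = -1/4 - 3·(x - 3) + 8·(x - 3)², so S_0'(5) = 103/4. On the right, S_1'(5) = b, so b = 103/4.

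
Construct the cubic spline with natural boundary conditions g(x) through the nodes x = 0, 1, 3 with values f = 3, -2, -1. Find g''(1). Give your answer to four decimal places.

5.5000

Write M_i for g''(x_i). With h_i = 1, 2 and divided differences Δ_i = -5, 1/2, the continuity of g' gives the tridiagonal system
  1·M_0 + 6·M_1 + 2·M_2 = 6(Δ_1 - Δ_0) = 33
Natural end conditions: M_0 = M_2 = 0.
Solving the tridiagonal system: M_0 = 0, M_1 = 11/2, M_2 = 0.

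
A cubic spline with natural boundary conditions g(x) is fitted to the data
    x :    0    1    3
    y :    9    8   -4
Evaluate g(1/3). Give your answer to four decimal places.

Let σ_i = g''(x_i). Step sizes h_i = 1, 2; slopes of the chords Δ_i = (y_(i+1) - y_i)/h_i = -1, -6.
  1·σ_0 + 6·σ_1 + 2·σ_2 = 6(Δ_1 - Δ_0) = -30
Natural end conditions: σ_0 = σ_2 = 0.
Solving the tridiagonal system: σ_0 = 0, σ_1 = -5, σ_2 = 0.
On [0, 1], g(x) = 9 - 1/6·x + 0·x² - 5/6·x³.
With x = 1/3: g(1/3) = 722/81.

8.9136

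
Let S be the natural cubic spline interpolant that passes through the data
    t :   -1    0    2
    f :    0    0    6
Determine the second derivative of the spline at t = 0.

Let M_i = S''(x_i). Step sizes h_i = 1, 2; slopes of the chords Δ_i = (y_(i+1) - y_i)/h_i = 0, 3.
  1·M_0 + 6·M_1 + 2·M_2 = 6(Δ_1 - Δ_0) = 18
Natural end conditions: M_0 = M_2 = 0.
Hence M_0 = 0, M_1 = 3, M_2 = 0.

3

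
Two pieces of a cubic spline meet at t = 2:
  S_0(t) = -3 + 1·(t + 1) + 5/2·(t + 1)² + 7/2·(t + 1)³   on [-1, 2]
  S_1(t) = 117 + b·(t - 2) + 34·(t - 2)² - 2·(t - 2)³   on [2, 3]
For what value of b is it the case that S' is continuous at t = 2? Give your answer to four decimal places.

S_0'(t) = 1 + 5·(t + 1) + 21/2·(t + 1)², so S_0'(2) = 221/2. On the right, S_1'(2) = b, so b = 221/2.

110.5000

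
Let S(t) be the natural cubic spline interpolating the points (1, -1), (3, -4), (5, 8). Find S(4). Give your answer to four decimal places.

Write m_i for S''(x_i). With h_i = 2, 2 and divided differences Δ_i = -3/2, 6, the continuity of S' gives the tridiagonal system
  2·m_0 + 8·m_1 + 2·m_2 = 6(Δ_1 - Δ_0) = 45
Natural end conditions: m_0 = m_2 = 0.
Hence m_0 = 0, m_1 = 45/8, m_2 = 0.
On [3, 5], S(t) = -4 + 9/4·(t - 3) + 45/16·(t - 3)² - 15/32·(t - 3)³.
With (t - 3) = 1: S(4) = 19/32.

0.5938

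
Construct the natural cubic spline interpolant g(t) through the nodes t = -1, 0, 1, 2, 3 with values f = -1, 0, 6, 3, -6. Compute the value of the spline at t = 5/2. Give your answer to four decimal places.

-1.1719

With M_i denoting the second derivative at x_i, h_i = 1, 1, 1, 1, and Δ_i = (y_(i+1) − y_i)/h_i = 1, 6, -3, -9:
  1·M_0 + 4·M_1 + 1·M_2 = 6(Δ_1 - Δ_0) = 30
  1·M_1 + 4·M_2 + 1·M_3 = 6(Δ_2 - Δ_1) = -54
  1·M_2 + 4·M_3 + 1·M_4 = 6(Δ_3 - Δ_2) = -36
Natural end conditions: M_0 = M_4 = 0.
Solving the tridiagonal system: M_0 = 0, M_1 = 45/4, M_2 = -15, M_3 = -21/4, M_4 = 0.
On [2, 3], g(t) = 3 - 29/4·(t - 2) - 21/8·(t - 2)² + 7/8·(t - 2)³.
With (t - 2) = 1/2: g(5/2) = -75/64.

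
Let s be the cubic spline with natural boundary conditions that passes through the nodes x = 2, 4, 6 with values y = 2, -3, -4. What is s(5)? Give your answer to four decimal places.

-3.8750

With M_i denoting the second derivative at x_i, h_i = 2, 2, and Δ_i = (y_(i+1) − y_i)/h_i = -5/2, -1/2:
  2·M_0 + 8·M_1 + 2·M_2 = 6(Δ_1 - Δ_0) = 12
Natural end conditions: M_0 = M_2 = 0.
Forward elimination and back-substitution give M_0 = 0, M_1 = 3/2, M_2 = 0.
On [4, 6], s(x) = -3 - 3/2·(x - 4) + 3/4·(x - 4)² - 1/8·(x - 4)³.
With (x - 4) = 1: s(5) = -31/8.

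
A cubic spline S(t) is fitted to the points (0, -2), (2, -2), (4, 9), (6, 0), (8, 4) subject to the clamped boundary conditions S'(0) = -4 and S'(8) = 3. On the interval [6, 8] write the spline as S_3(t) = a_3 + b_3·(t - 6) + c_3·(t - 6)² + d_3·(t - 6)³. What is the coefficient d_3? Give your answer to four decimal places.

-0.9152

With M_i denoting the second derivative at x_i, h_i = 2, 2, 2, 2, and Δ_i = (y_(i+1) − y_i)/h_i = 0, 11/2, -9/2, 2:
  2·M_0 + 8·M_1 + 2·M_2 = 6(Δ_1 - Δ_0) = 33
  2·M_1 + 8·M_2 + 2·M_3 = 6(Δ_2 - Δ_1) = -60
  2·M_2 + 8·M_3 + 2·M_4 = 6(Δ_3 - Δ_2) = 39
Clamped end conditions give two more equations: 2h_0·M_0 + h_0·M_1 = 6(Δ_0 - S'(0)) = 24 and h_3·M_3 + 2h_3·M_4 = 6(S'(8) - Δ_3) = 6.
Solving the tridiagonal system: M_0 = 163/56, M_1 = 173/28, M_2 = -89/8, M_3 = 233/28, M_4 = -149/56.
On [6, 8], with S_3(t) = a_3 + b_3·(t - 6) + c_3·(t - 6)² + d_3·(t - 6)³: c_3 = M_3/2 = 233/56, d_3 = (M_4 - M_3)/(6h_3) = -205/224, b_3 = Δ_3 - h_3(2M_3 + M_4)/6 = -149/56.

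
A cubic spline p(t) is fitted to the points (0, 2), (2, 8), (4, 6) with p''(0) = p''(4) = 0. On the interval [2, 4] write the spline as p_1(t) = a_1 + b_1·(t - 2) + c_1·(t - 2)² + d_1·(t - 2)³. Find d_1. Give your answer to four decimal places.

With M_i denoting the second derivative at x_i, h_i = 2, 2, and Δ_i = (y_(i+1) − y_i)/h_i = 3, -1:
  2·M_0 + 8·M_1 + 2·M_2 = 6(Δ_1 - Δ_0) = -24
Natural end conditions: M_0 = M_2 = 0.
Solving the tridiagonal system: M_0 = 0, M_1 = -3, M_2 = 0.
On [2, 4], with p_1(t) = a_1 + b_1·(t - 2) + c_1·(t - 2)² + d_1·(t - 2)³: c_1 = M_1/2 = -3/2, d_1 = (M_2 - M_1)/(6h_1) = 1/4, b_1 = Δ_1 - h_1(2M_1 + M_2)/6 = 1.

0.2500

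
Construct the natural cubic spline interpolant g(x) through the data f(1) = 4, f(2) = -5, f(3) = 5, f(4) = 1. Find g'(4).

Put M_i = g'' at the i-th knot. Here h = (1, 1, 1) and Δ = (-9, 10, -4), so the interior equations h_(i-1)·M_(i-1) + 2(h_(i-1)+h_i)·M_i + h_i·M_(i+1) = 6(Δ_i − Δ_(i-1)) read
  1·M_0 + 4·M_1 + 1·M_2 = 6(Δ_1 - Δ_0) = 114
  1·M_1 + 4·M_2 + 1·M_3 = 6(Δ_2 - Δ_1) = -84
Natural end conditions: M_0 = M_3 = 0.
Forward elimination and back-substitution give M_0 = 0, M_1 = 36, M_2 = -30, M_3 = 0.
On [3, 4], g'(x) = b_2 + 2c_2·(x - 3) + 3d_2·(x - 3)² with b_2 = Δ_2 - h_2(2M_2 + M_3)/6 = 6, c_2 = M_2/2 = -15, d_2 = (M_3 - M_2)/(6h_2) = 5. So g'(4) = -9.

-9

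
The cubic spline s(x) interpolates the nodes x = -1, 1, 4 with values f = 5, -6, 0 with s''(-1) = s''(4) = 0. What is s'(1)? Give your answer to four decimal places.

Write m_i for s''(x_i). With h_i = 2, 3 and divided differences Δ_i = -11/2, 2, the continuity of s' gives the tridiagonal system
  2·m_0 + 10·m_1 + 3·m_2 = 6(Δ_1 - Δ_0) = 45
Natural end conditions: m_0 = m_2 = 0.
Solving: m_0 = 0, m_1 = 9/2, m_2 = 0.
On [1, 4], s'(x) = b_1 + 2c_1·(x - 1) + 3d_1·(x - 1)² with b_1 = Δ_1 - h_1(2m_1 + m_2)/6 = -5/2, c_1 = m_1/2 = 9/4, d_1 = (m_2 - m_1)/(6h_1) = -1/4. So s'(1) = -5/2.

-2.5000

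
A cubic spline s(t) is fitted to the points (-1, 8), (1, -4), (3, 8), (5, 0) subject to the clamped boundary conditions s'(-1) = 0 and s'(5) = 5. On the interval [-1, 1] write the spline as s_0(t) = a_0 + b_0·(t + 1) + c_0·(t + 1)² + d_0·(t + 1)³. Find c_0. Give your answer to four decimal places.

-8.9667

Let M_i = s''(x_i). Step sizes h_i = 2, 2, 2; slopes of the chords Δ_i = (y_(i+1) - y_i)/h_i = -6, 6, -4.
  2·M_0 + 8·M_1 + 2·M_2 = 6(Δ_1 - Δ_0) = 72
  2·M_1 + 8·M_2 + 2·M_3 = 6(Δ_2 - Δ_1) = -60
Clamped end conditions give two more equations: 2h_0·M_0 + h_0·M_1 = 6(Δ_0 - s'(-1)) = -36 and h_2·M_2 + 2h_2·M_3 = 6(s'(5) - Δ_2) = 54.
Hence M_0 = -269/15, M_1 = 268/15, M_2 = -263/15, M_3 = 334/15.
On [-1, 1], with s_0(t) = a_0 + b_0·(t + 1) + c_0·(t + 1)² + d_0·(t + 1)³: c_0 = M_0/2 = -269/30, d_0 = (M_1 - M_0)/(6h_0) = 179/60, b_0 = Δ_0 - h_0(2M_0 + M_1)/6 = 0.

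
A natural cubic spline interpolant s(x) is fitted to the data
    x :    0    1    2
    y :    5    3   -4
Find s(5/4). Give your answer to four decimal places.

Write M_i for s''(x_i). With h_i = 1, 1 and divided differences Δ_i = -2, -7, the continuity of s' gives the tridiagonal system
  1·M_0 + 4·M_1 + 1·M_2 = 6(Δ_1 - Δ_0) = -30
Natural end conditions: M_0 = M_2 = 0.
Solving: M_0 = 0, M_1 = -15/2, M_2 = 0.
On [1, 2], s(x) = 3 - 9/2·(x - 1) - 15/4·(x - 1)² + 5/4·(x - 1)³.
With (x - 1) = 1/4: s(5/4) = 425/256.

1.6602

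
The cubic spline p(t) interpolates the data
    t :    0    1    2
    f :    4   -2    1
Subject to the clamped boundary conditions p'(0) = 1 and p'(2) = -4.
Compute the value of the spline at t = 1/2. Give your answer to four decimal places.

With m_i denoting the second derivative at x_i, h_i = 1, 1, and Δ_i = (y_(i+1) − y_i)/h_i = -6, 3:
  1·m_0 + 4·m_1 + 1·m_2 = 6(Δ_1 - Δ_0) = 54
Clamped end conditions give two more equations: 2h_0·m_0 + h_0·m_1 = 6(Δ_0 - p'(0)) = -42 and h_1·m_1 + 2h_1·m_2 = 6(p'(2) - Δ_1) = -42.
Forward elimination and back-substitution give m_0 = -37, m_1 = 32, m_2 = -37.
On [0, 1], p(t) = 4 + 1·t - 37/2·t² + 23/2·t³.
With t = 1/2: p(1/2) = 21/16.

1.3125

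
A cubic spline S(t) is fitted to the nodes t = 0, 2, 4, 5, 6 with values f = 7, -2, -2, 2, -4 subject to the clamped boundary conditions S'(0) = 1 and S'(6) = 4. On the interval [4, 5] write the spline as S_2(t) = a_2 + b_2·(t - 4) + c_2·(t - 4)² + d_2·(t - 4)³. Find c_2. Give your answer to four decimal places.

3.6250

With σ_i denoting the second derivative at x_i, h_i = 2, 2, 1, 1, and Δ_i = (y_(i+1) − y_i)/h_i = -9/2, 0, 4, -6:
  2·σ_0 + 8·σ_1 + 2·σ_2 = 6(Δ_1 - Δ_0) = 27
  2·σ_1 + 6·σ_2 + 1·σ_3 = 6(Δ_2 - Δ_1) = 24
  1·σ_2 + 4·σ_3 + 1·σ_4 = 6(Δ_3 - Δ_2) = -60
Clamped end conditions give two more equations: 2h_0·σ_0 + h_0·σ_1 = 6(Δ_0 - S'(0)) = -33 and h_3·σ_3 + 2h_3·σ_4 = 6(S'(6) - Δ_3) = 60.
Solving the tridiagonal system: σ_0 = -289/28, σ_1 = 29/7, σ_2 = 29/4, σ_3 = -389/14, σ_4 = 1229/28.
On [4, 5], with S_2(t) = a_2 + b_2·(t - 4) + c_2·(t - 4)² + d_2·(t - 4)³: c_2 = σ_2/2 = 29/8, d_2 = (σ_3 - σ_2)/(6h_2) = -327/56, b_2 = Δ_2 - h_2(2σ_2 + σ_3)/6 = 87/14.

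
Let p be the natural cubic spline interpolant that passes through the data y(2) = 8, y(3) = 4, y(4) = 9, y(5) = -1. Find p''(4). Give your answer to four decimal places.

-27.6000

With m_i denoting the second derivative at x_i, h_i = 1, 1, 1, and Δ_i = (y_(i+1) − y_i)/h_i = -4, 5, -10:
  1·m_0 + 4·m_1 + 1·m_2 = 6(Δ_1 - Δ_0) = 54
  1·m_1 + 4·m_2 + 1·m_3 = 6(Δ_2 - Δ_1) = -90
Natural end conditions: m_0 = m_3 = 0.
Solving the tridiagonal system: m_0 = 0, m_1 = 102/5, m_2 = -138/5, m_3 = 0.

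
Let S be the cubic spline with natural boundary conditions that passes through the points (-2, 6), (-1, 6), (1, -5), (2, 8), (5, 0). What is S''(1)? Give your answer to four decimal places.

25.6800

Write M_i for S''(x_i). With h_i = 1, 2, 1, 3 and divided differences Δ_i = 0, -11/2, 13, -8/3, the continuity of S' gives the tridiagonal system
  1·M_0 + 6·M_1 + 2·M_2 = 6(Δ_1 - Δ_0) = -33
  2·M_1 + 6·M_2 + 1·M_3 = 6(Δ_2 - Δ_1) = 111
  1·M_2 + 8·M_3 + 3·M_4 = 6(Δ_3 - Δ_2) = -94
Natural end conditions: M_0 = M_4 = 0.
Solving: M_0 = 0, M_1 = -703/50, M_2 = 642/25, M_3 = -374/25, M_4 = 0.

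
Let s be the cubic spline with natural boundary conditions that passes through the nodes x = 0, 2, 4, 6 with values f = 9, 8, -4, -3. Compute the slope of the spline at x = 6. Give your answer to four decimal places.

2.6000

With M_i denoting the second derivative at x_i, h_i = 2, 2, 2, and Δ_i = (y_(i+1) − y_i)/h_i = -1/2, -6, 1/2:
  2·M_0 + 8·M_1 + 2·M_2 = 6(Δ_1 - Δ_0) = -33
  2·M_1 + 8·M_2 + 2·M_3 = 6(Δ_2 - Δ_1) = 39
Natural end conditions: M_0 = M_3 = 0.
Forward elimination and back-substitution give M_0 = 0, M_1 = -57/10, M_2 = 63/10, M_3 = 0.
On [4, 6], s'(x) = b_2 + 2c_2·(x - 4) + 3d_2·(x - 4)² with b_2 = Δ_2 - h_2(2M_2 + M_3)/6 = -37/10, c_2 = M_2/2 = 63/20, d_2 = (M_3 - M_2)/(6h_2) = -21/40. So s'(6) = 13/5.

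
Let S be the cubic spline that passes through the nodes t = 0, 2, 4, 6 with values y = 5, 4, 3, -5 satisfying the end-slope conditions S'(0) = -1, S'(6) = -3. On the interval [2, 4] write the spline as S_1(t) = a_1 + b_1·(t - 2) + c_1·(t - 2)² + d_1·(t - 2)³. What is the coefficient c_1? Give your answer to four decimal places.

0.4167

Write m_i for S''(x_i). With h_i = 2, 2, 2 and divided differences Δ_i = -1/2, -1/2, -4, the continuity of S' gives the tridiagonal system
  2·m_0 + 8·m_1 + 2·m_2 = 6(Δ_1 - Δ_0) = 0
  2·m_1 + 8·m_2 + 2·m_3 = 6(Δ_2 - Δ_1) = -21
Clamped end conditions give two more equations: 2h_0·m_0 + h_0·m_1 = 6(Δ_0 - S'(0)) = 3 and h_2·m_2 + 2h_2·m_3 = 6(S'(6) - Δ_2) = 6.
Solving: m_0 = 1/3, m_1 = 5/6, m_2 = -11/3, m_3 = 10/3.
On [2, 4], with S_1(t) = a_1 + b_1·(t - 2) + c_1·(t - 2)² + d_1·(t - 2)³: c_1 = m_1/2 = 5/12, d_1 = (m_2 - m_1)/(6h_1) = -3/8, b_1 = Δ_1 - h_1(2m_1 + m_2)/6 = 1/6.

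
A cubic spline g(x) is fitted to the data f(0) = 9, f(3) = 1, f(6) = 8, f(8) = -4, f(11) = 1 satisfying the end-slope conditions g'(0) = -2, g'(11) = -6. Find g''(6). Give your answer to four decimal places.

Write σ_i for g''(x_i). With h_i = 3, 3, 2, 3 and divided differences Δ_i = -8/3, 7/3, -6, 5/3, the continuity of g' gives the tridiagonal system
  3·σ_0 + 12·σ_1 + 3·σ_2 = 6(Δ_1 - Δ_0) = 30
  3·σ_1 + 10·σ_2 + 2·σ_3 = 6(Δ_2 - Δ_1) = -50
  2·σ_2 + 10·σ_3 + 3·σ_4 = 6(Δ_3 - Δ_2) = 46
Clamped end conditions give two more equations: 2h_0·σ_0 + h_0·σ_1 = 6(Δ_0 - g'(0)) = -4 and h_3·σ_3 + 2h_3·σ_4 = 6(g'(11) - Δ_3) = -46.
Forward elimination and back-substitution give σ_0 = -1771/516, σ_1 = 1427/258, σ_2 = -1495/172, σ_3 = 437/43, σ_4 = -3289/258.

-8.6919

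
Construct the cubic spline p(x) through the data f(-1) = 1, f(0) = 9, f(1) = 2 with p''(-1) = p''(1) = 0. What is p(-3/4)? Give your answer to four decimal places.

3.8789

With σ_i denoting the second derivative at x_i, h_i = 1, 1, and Δ_i = (y_(i+1) − y_i)/h_i = 8, -7:
  1·σ_0 + 4·σ_1 + 1·σ_2 = 6(Δ_1 - Δ_0) = -90
Natural end conditions: σ_0 = σ_2 = 0.
Hence σ_0 = 0, σ_1 = -45/2, σ_2 = 0.
On [-1, 0], p(x) = 1 + 47/4·(x + 1) + 0·(x + 1)² - 15/4·(x + 1)³.
With (x + 1) = 1/4: p(-3/4) = 993/256.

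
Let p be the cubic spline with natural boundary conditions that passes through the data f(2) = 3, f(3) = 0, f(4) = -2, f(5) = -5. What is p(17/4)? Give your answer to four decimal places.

-2.6406

With M_i denoting the second derivative at x_i, h_i = 1, 1, 1, and Δ_i = (y_(i+1) − y_i)/h_i = -3, -2, -3:
  1·M_0 + 4·M_1 + 1·M_2 = 6(Δ_1 - Δ_0) = 6
  1·M_1 + 4·M_2 + 1·M_3 = 6(Δ_2 - Δ_1) = -6
Natural end conditions: M_0 = M_3 = 0.
Solving the tridiagonal system: M_0 = 0, M_1 = 2, M_2 = -2, M_3 = 0.
On [4, 5], p(t) = -2 - 7/3·(t - 4) - 1·(t - 4)² + 1/3·(t - 4)³.
With (t - 4) = 1/4: p(17/4) = -169/64.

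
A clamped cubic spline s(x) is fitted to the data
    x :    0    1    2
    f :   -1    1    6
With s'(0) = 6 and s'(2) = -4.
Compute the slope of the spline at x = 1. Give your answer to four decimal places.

4.7500

Write σ_i for s''(x_i). With h_i = 1, 1 and divided differences Δ_i = 2, 5, the continuity of s' gives the tridiagonal system
  1·σ_0 + 4·σ_1 + 1·σ_2 = 6(Δ_1 - Δ_0) = 18
Clamped end conditions give two more equations: 2h_0·σ_0 + h_0·σ_1 = 6(Δ_0 - s'(0)) = -24 and h_1·σ_1 + 2h_1·σ_2 = 6(s'(2) - Δ_1) = -54.
Hence σ_0 = -43/2, σ_1 = 19, σ_2 = -73/2.
On [1, 2], s'(x) = b_1 + 2c_1·(x - 1) + 3d_1·(x - 1)² with b_1 = Δ_1 - h_1(2σ_1 + σ_2)/6 = 19/4, c_1 = σ_1/2 = 19/2, d_1 = (σ_2 - σ_1)/(6h_1) = -37/4. So s'(1) = 19/4.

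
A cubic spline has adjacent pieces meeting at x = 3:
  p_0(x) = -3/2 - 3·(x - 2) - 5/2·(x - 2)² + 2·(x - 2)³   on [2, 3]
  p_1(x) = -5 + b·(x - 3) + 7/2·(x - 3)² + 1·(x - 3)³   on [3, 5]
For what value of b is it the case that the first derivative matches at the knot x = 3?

-2

p_0'(x) = -3 - 5·(x - 2) + 6·(x - 2)², so p_0'(3) = -2. On the right, p_1'(3) = b, so b = -2.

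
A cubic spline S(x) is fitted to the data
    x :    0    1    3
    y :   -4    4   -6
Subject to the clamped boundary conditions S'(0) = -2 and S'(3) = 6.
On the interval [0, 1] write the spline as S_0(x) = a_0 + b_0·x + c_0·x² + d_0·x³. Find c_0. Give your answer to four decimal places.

22.8333

Write M_i for S''(x_i). With h_i = 1, 2 and divided differences Δ_i = 8, -5, the continuity of S' gives the tridiagonal system
  1·M_0 + 6·M_1 + 2·M_2 = 6(Δ_1 - Δ_0) = -78
Clamped end conditions give two more equations: 2h_0·M_0 + h_0·M_1 = 6(Δ_0 - S'(0)) = 60 and h_1·M_1 + 2h_1·M_2 = 6(S'(3) - Δ_1) = 66.
Forward elimination and back-substitution give M_0 = 137/3, M_1 = -94/3, M_2 = 193/6.
On [0, 1], with S_0(x) = a_0 + b_0·x + c_0·x² + d_0·x³: c_0 = M_0/2 = 137/6, d_0 = (M_1 - M_0)/(6h_0) = -77/6, b_0 = Δ_0 - h_0(2M_0 + M_1)/6 = -2.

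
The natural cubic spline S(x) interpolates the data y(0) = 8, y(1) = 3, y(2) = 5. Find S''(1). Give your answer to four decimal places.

Let M_i = S''(x_i). Step sizes h_i = 1, 1; slopes of the chords Δ_i = (y_(i+1) - y_i)/h_i = -5, 2.
  1·M_0 + 4·M_1 + 1·M_2 = 6(Δ_1 - Δ_0) = 42
Natural end conditions: M_0 = M_2 = 0.
Hence M_0 = 0, M_1 = 21/2, M_2 = 0.

10.5000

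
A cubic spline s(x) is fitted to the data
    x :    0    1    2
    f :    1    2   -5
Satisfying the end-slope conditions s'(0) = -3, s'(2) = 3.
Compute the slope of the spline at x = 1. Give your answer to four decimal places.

Let M_i = s''(x_i). Step sizes h_i = 1, 1; slopes of the chords Δ_i = (y_(i+1) - y_i)/h_i = 1, -7.
  1·M_0 + 4·M_1 + 1·M_2 = 6(Δ_1 - Δ_0) = -48
Clamped end conditions give two more equations: 2h_0·M_0 + h_0·M_1 = 6(Δ_0 - s'(0)) = 24 and h_1·M_1 + 2h_1·M_2 = 6(s'(2) - Δ_1) = 60.
Forward elimination and back-substitution give M_0 = 27, M_1 = -30, M_2 = 45.
On [1, 2], s'(x) = b_1 + 2c_1·(x - 1) + 3d_1·(x - 1)² with b_1 = Δ_1 - h_1(2M_1 + M_2)/6 = -9/2, c_1 = M_1/2 = -15, d_1 = (M_2 - M_1)/(6h_1) = 25/2. So s'(1) = -9/2.

-4.5000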